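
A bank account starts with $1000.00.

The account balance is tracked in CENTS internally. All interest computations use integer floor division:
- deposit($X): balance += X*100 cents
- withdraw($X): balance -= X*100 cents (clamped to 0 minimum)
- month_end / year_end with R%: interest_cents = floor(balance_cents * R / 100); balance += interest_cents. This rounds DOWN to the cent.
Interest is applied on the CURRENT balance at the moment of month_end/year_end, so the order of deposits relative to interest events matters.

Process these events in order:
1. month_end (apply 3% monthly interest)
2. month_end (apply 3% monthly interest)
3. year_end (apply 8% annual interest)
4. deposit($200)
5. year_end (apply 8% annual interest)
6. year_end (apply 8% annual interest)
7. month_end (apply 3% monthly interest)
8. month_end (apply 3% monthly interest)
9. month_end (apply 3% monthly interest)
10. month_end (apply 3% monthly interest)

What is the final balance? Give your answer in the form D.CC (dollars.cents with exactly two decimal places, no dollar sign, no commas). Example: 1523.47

Answer: 1766.69

Derivation:
After 1 (month_end (apply 3% monthly interest)): balance=$1030.00 total_interest=$30.00
After 2 (month_end (apply 3% monthly interest)): balance=$1060.90 total_interest=$60.90
After 3 (year_end (apply 8% annual interest)): balance=$1145.77 total_interest=$145.77
After 4 (deposit($200)): balance=$1345.77 total_interest=$145.77
After 5 (year_end (apply 8% annual interest)): balance=$1453.43 total_interest=$253.43
After 6 (year_end (apply 8% annual interest)): balance=$1569.70 total_interest=$369.70
After 7 (month_end (apply 3% monthly interest)): balance=$1616.79 total_interest=$416.79
After 8 (month_end (apply 3% monthly interest)): balance=$1665.29 total_interest=$465.29
After 9 (month_end (apply 3% monthly interest)): balance=$1715.24 total_interest=$515.24
After 10 (month_end (apply 3% monthly interest)): balance=$1766.69 total_interest=$566.69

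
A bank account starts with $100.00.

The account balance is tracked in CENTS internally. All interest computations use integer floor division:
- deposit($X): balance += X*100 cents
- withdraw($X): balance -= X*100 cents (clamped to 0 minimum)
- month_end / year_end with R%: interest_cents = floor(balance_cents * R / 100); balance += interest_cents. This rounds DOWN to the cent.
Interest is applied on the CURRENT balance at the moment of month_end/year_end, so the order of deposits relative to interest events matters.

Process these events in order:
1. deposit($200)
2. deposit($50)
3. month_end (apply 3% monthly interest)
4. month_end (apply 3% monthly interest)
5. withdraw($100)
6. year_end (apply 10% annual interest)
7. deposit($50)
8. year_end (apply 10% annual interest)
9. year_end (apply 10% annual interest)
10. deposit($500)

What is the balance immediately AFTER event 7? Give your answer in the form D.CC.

After 1 (deposit($200)): balance=$300.00 total_interest=$0.00
After 2 (deposit($50)): balance=$350.00 total_interest=$0.00
After 3 (month_end (apply 3% monthly interest)): balance=$360.50 total_interest=$10.50
After 4 (month_end (apply 3% monthly interest)): balance=$371.31 total_interest=$21.31
After 5 (withdraw($100)): balance=$271.31 total_interest=$21.31
After 6 (year_end (apply 10% annual interest)): balance=$298.44 total_interest=$48.44
After 7 (deposit($50)): balance=$348.44 total_interest=$48.44

Answer: 348.44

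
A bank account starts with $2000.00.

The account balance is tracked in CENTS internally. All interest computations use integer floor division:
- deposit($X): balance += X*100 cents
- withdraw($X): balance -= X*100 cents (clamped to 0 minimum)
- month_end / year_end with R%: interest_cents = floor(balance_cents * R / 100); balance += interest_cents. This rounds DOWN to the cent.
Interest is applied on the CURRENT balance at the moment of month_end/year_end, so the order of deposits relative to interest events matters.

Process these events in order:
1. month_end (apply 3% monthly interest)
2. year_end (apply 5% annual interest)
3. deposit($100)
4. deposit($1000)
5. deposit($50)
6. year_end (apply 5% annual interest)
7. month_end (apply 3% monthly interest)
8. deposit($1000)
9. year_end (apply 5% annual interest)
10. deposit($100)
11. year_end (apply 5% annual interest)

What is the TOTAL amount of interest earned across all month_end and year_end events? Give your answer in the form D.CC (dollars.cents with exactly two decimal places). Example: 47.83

Answer: 907.75

Derivation:
After 1 (month_end (apply 3% monthly interest)): balance=$2060.00 total_interest=$60.00
After 2 (year_end (apply 5% annual interest)): balance=$2163.00 total_interest=$163.00
After 3 (deposit($100)): balance=$2263.00 total_interest=$163.00
After 4 (deposit($1000)): balance=$3263.00 total_interest=$163.00
After 5 (deposit($50)): balance=$3313.00 total_interest=$163.00
After 6 (year_end (apply 5% annual interest)): balance=$3478.65 total_interest=$328.65
After 7 (month_end (apply 3% monthly interest)): balance=$3583.00 total_interest=$433.00
After 8 (deposit($1000)): balance=$4583.00 total_interest=$433.00
After 9 (year_end (apply 5% annual interest)): balance=$4812.15 total_interest=$662.15
After 10 (deposit($100)): balance=$4912.15 total_interest=$662.15
After 11 (year_end (apply 5% annual interest)): balance=$5157.75 total_interest=$907.75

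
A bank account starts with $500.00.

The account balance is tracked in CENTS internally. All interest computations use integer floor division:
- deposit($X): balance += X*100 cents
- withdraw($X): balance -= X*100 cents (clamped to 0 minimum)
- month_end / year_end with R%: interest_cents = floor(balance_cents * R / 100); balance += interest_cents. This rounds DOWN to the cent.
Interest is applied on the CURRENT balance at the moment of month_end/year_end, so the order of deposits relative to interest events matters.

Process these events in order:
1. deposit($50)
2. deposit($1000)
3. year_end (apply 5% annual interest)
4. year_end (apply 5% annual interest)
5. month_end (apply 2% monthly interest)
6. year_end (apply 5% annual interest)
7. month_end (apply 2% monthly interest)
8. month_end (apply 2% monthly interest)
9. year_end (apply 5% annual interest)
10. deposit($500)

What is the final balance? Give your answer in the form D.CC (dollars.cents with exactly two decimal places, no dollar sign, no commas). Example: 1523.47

Answer: 2499.32

Derivation:
After 1 (deposit($50)): balance=$550.00 total_interest=$0.00
After 2 (deposit($1000)): balance=$1550.00 total_interest=$0.00
After 3 (year_end (apply 5% annual interest)): balance=$1627.50 total_interest=$77.50
After 4 (year_end (apply 5% annual interest)): balance=$1708.87 total_interest=$158.87
After 5 (month_end (apply 2% monthly interest)): balance=$1743.04 total_interest=$193.04
After 6 (year_end (apply 5% annual interest)): balance=$1830.19 total_interest=$280.19
After 7 (month_end (apply 2% monthly interest)): balance=$1866.79 total_interest=$316.79
After 8 (month_end (apply 2% monthly interest)): balance=$1904.12 total_interest=$354.12
After 9 (year_end (apply 5% annual interest)): balance=$1999.32 total_interest=$449.32
After 10 (deposit($500)): balance=$2499.32 total_interest=$449.32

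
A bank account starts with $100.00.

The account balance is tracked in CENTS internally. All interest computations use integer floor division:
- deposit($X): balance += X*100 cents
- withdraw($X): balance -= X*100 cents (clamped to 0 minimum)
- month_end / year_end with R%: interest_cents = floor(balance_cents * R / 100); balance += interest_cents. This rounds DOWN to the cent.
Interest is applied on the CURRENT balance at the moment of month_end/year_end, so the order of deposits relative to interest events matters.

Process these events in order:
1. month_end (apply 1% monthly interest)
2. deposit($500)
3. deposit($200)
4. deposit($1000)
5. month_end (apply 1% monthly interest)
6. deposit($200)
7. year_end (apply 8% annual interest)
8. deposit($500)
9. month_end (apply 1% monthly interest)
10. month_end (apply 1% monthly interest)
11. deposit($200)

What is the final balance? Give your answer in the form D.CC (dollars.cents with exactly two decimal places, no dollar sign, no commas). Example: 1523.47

Answer: 2934.40

Derivation:
After 1 (month_end (apply 1% monthly interest)): balance=$101.00 total_interest=$1.00
After 2 (deposit($500)): balance=$601.00 total_interest=$1.00
After 3 (deposit($200)): balance=$801.00 total_interest=$1.00
After 4 (deposit($1000)): balance=$1801.00 total_interest=$1.00
After 5 (month_end (apply 1% monthly interest)): balance=$1819.01 total_interest=$19.01
After 6 (deposit($200)): balance=$2019.01 total_interest=$19.01
After 7 (year_end (apply 8% annual interest)): balance=$2180.53 total_interest=$180.53
After 8 (deposit($500)): balance=$2680.53 total_interest=$180.53
After 9 (month_end (apply 1% monthly interest)): balance=$2707.33 total_interest=$207.33
After 10 (month_end (apply 1% monthly interest)): balance=$2734.40 total_interest=$234.40
After 11 (deposit($200)): balance=$2934.40 total_interest=$234.40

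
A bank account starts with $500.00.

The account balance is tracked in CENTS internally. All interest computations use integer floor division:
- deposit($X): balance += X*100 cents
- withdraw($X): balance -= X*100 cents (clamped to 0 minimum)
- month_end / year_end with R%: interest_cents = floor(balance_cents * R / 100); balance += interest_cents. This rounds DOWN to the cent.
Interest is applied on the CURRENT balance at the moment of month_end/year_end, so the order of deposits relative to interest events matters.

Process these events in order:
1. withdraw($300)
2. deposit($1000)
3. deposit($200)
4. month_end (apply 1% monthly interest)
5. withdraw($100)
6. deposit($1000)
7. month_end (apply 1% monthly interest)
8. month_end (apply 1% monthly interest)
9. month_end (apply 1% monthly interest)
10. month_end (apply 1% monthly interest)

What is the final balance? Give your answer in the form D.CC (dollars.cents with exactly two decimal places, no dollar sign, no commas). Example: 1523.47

Answer: 2407.95

Derivation:
After 1 (withdraw($300)): balance=$200.00 total_interest=$0.00
After 2 (deposit($1000)): balance=$1200.00 total_interest=$0.00
After 3 (deposit($200)): balance=$1400.00 total_interest=$0.00
After 4 (month_end (apply 1% monthly interest)): balance=$1414.00 total_interest=$14.00
After 5 (withdraw($100)): balance=$1314.00 total_interest=$14.00
After 6 (deposit($1000)): balance=$2314.00 total_interest=$14.00
After 7 (month_end (apply 1% monthly interest)): balance=$2337.14 total_interest=$37.14
After 8 (month_end (apply 1% monthly interest)): balance=$2360.51 total_interest=$60.51
After 9 (month_end (apply 1% monthly interest)): balance=$2384.11 total_interest=$84.11
After 10 (month_end (apply 1% monthly interest)): balance=$2407.95 total_interest=$107.95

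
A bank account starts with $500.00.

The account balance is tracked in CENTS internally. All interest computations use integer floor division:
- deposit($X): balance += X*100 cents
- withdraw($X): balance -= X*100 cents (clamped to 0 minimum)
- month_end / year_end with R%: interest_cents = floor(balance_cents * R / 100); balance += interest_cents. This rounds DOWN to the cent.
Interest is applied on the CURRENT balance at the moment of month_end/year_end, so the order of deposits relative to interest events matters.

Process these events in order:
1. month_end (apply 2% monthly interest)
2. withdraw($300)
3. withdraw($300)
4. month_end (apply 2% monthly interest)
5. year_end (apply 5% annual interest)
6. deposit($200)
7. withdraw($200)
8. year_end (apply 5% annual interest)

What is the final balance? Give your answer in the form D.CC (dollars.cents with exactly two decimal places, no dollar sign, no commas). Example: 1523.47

After 1 (month_end (apply 2% monthly interest)): balance=$510.00 total_interest=$10.00
After 2 (withdraw($300)): balance=$210.00 total_interest=$10.00
After 3 (withdraw($300)): balance=$0.00 total_interest=$10.00
After 4 (month_end (apply 2% monthly interest)): balance=$0.00 total_interest=$10.00
After 5 (year_end (apply 5% annual interest)): balance=$0.00 total_interest=$10.00
After 6 (deposit($200)): balance=$200.00 total_interest=$10.00
After 7 (withdraw($200)): balance=$0.00 total_interest=$10.00
After 8 (year_end (apply 5% annual interest)): balance=$0.00 total_interest=$10.00

Answer: 0.00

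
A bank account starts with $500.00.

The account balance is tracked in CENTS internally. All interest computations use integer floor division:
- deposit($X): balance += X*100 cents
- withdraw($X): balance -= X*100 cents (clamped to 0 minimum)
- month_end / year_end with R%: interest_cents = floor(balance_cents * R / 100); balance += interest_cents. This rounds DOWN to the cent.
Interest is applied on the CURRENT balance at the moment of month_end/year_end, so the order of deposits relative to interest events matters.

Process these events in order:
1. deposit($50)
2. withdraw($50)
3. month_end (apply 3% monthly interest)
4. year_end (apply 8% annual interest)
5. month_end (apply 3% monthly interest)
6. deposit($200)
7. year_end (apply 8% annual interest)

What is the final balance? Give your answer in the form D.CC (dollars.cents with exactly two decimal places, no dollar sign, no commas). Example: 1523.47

Answer: 834.71

Derivation:
After 1 (deposit($50)): balance=$550.00 total_interest=$0.00
After 2 (withdraw($50)): balance=$500.00 total_interest=$0.00
After 3 (month_end (apply 3% monthly interest)): balance=$515.00 total_interest=$15.00
After 4 (year_end (apply 8% annual interest)): balance=$556.20 total_interest=$56.20
After 5 (month_end (apply 3% monthly interest)): balance=$572.88 total_interest=$72.88
After 6 (deposit($200)): balance=$772.88 total_interest=$72.88
After 7 (year_end (apply 8% annual interest)): balance=$834.71 total_interest=$134.71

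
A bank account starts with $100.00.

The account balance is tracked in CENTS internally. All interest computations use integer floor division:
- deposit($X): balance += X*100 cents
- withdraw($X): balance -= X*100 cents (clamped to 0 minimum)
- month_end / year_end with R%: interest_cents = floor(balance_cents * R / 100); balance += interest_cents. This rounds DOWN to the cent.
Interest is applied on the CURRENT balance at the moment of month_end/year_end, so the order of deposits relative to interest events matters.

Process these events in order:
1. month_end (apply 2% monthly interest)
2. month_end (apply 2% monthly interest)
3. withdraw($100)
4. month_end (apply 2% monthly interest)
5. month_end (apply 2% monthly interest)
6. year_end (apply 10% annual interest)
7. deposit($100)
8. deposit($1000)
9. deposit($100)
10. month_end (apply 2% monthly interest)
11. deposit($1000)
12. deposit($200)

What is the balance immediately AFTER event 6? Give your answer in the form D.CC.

Answer: 4.62

Derivation:
After 1 (month_end (apply 2% monthly interest)): balance=$102.00 total_interest=$2.00
After 2 (month_end (apply 2% monthly interest)): balance=$104.04 total_interest=$4.04
After 3 (withdraw($100)): balance=$4.04 total_interest=$4.04
After 4 (month_end (apply 2% monthly interest)): balance=$4.12 total_interest=$4.12
After 5 (month_end (apply 2% monthly interest)): balance=$4.20 total_interest=$4.20
After 6 (year_end (apply 10% annual interest)): balance=$4.62 total_interest=$4.62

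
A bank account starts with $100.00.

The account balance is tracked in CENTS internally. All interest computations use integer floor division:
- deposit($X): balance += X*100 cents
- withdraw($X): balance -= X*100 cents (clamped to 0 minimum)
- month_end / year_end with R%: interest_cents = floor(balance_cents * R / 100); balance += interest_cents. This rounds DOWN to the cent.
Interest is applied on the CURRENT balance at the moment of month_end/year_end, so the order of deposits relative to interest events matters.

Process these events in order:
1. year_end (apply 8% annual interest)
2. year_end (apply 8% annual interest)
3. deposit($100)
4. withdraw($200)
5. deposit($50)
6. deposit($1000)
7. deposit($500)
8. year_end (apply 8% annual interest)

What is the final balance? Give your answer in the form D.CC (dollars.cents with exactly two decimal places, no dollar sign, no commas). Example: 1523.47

After 1 (year_end (apply 8% annual interest)): balance=$108.00 total_interest=$8.00
After 2 (year_end (apply 8% annual interest)): balance=$116.64 total_interest=$16.64
After 3 (deposit($100)): balance=$216.64 total_interest=$16.64
After 4 (withdraw($200)): balance=$16.64 total_interest=$16.64
After 5 (deposit($50)): balance=$66.64 total_interest=$16.64
After 6 (deposit($1000)): balance=$1066.64 total_interest=$16.64
After 7 (deposit($500)): balance=$1566.64 total_interest=$16.64
After 8 (year_end (apply 8% annual interest)): balance=$1691.97 total_interest=$141.97

Answer: 1691.97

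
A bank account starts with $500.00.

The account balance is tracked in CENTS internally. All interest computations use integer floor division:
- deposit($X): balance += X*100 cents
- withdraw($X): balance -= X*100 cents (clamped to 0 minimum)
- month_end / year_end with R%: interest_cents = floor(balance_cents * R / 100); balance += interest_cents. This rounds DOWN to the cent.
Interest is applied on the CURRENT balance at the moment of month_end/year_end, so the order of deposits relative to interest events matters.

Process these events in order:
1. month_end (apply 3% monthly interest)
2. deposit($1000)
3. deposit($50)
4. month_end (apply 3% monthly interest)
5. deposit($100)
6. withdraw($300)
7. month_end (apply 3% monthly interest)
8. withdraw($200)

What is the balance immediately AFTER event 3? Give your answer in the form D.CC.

Answer: 1565.00

Derivation:
After 1 (month_end (apply 3% monthly interest)): balance=$515.00 total_interest=$15.00
After 2 (deposit($1000)): balance=$1515.00 total_interest=$15.00
After 3 (deposit($50)): balance=$1565.00 total_interest=$15.00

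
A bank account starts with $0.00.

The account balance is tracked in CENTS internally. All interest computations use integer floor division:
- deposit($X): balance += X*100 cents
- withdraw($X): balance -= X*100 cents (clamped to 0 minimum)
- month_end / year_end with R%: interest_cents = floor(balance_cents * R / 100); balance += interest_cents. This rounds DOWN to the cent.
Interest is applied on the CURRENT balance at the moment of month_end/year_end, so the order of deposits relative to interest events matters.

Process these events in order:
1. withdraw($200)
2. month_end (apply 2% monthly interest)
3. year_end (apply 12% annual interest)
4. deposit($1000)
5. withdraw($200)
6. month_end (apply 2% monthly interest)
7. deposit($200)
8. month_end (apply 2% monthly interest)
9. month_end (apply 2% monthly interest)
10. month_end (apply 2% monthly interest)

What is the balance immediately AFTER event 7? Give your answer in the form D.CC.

After 1 (withdraw($200)): balance=$0.00 total_interest=$0.00
After 2 (month_end (apply 2% monthly interest)): balance=$0.00 total_interest=$0.00
After 3 (year_end (apply 12% annual interest)): balance=$0.00 total_interest=$0.00
After 4 (deposit($1000)): balance=$1000.00 total_interest=$0.00
After 5 (withdraw($200)): balance=$800.00 total_interest=$0.00
After 6 (month_end (apply 2% monthly interest)): balance=$816.00 total_interest=$16.00
After 7 (deposit($200)): balance=$1016.00 total_interest=$16.00

Answer: 1016.00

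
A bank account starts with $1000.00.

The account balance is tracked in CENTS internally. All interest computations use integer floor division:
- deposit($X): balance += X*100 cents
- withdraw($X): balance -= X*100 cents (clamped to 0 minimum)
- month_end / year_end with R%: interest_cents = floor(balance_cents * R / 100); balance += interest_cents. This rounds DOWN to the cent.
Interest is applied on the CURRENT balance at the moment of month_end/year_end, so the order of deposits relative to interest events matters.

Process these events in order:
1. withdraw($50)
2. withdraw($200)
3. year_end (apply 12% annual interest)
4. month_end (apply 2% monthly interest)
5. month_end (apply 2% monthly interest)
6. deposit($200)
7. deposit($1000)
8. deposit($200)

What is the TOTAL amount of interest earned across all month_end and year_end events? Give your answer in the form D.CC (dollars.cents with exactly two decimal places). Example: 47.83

After 1 (withdraw($50)): balance=$950.00 total_interest=$0.00
After 2 (withdraw($200)): balance=$750.00 total_interest=$0.00
After 3 (year_end (apply 12% annual interest)): balance=$840.00 total_interest=$90.00
After 4 (month_end (apply 2% monthly interest)): balance=$856.80 total_interest=$106.80
After 5 (month_end (apply 2% monthly interest)): balance=$873.93 total_interest=$123.93
After 6 (deposit($200)): balance=$1073.93 total_interest=$123.93
After 7 (deposit($1000)): balance=$2073.93 total_interest=$123.93
After 8 (deposit($200)): balance=$2273.93 total_interest=$123.93

Answer: 123.93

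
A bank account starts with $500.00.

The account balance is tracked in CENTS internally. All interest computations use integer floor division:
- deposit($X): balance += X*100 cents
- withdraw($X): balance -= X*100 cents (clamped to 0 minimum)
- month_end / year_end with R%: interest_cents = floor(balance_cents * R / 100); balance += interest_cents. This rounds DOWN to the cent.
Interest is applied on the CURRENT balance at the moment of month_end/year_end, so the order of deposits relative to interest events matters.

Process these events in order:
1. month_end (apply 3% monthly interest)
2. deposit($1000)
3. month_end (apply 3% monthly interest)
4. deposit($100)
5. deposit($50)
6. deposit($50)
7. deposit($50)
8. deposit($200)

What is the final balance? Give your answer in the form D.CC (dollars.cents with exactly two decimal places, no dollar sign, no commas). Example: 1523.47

After 1 (month_end (apply 3% monthly interest)): balance=$515.00 total_interest=$15.00
After 2 (deposit($1000)): balance=$1515.00 total_interest=$15.00
After 3 (month_end (apply 3% monthly interest)): balance=$1560.45 total_interest=$60.45
After 4 (deposit($100)): balance=$1660.45 total_interest=$60.45
After 5 (deposit($50)): balance=$1710.45 total_interest=$60.45
After 6 (deposit($50)): balance=$1760.45 total_interest=$60.45
After 7 (deposit($50)): balance=$1810.45 total_interest=$60.45
After 8 (deposit($200)): balance=$2010.45 total_interest=$60.45

Answer: 2010.45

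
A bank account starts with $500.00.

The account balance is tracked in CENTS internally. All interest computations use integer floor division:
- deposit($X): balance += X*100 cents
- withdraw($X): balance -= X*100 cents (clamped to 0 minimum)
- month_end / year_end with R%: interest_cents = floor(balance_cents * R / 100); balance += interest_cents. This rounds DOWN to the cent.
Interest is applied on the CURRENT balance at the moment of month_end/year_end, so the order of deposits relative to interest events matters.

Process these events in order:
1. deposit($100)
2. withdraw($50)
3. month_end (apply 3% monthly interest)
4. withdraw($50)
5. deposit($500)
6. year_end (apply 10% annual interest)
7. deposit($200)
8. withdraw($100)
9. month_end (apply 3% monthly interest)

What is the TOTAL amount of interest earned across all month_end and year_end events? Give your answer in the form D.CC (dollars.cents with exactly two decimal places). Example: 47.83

Answer: 154.69

Derivation:
After 1 (deposit($100)): balance=$600.00 total_interest=$0.00
After 2 (withdraw($50)): balance=$550.00 total_interest=$0.00
After 3 (month_end (apply 3% monthly interest)): balance=$566.50 total_interest=$16.50
After 4 (withdraw($50)): balance=$516.50 total_interest=$16.50
After 5 (deposit($500)): balance=$1016.50 total_interest=$16.50
After 6 (year_end (apply 10% annual interest)): balance=$1118.15 total_interest=$118.15
After 7 (deposit($200)): balance=$1318.15 total_interest=$118.15
After 8 (withdraw($100)): balance=$1218.15 total_interest=$118.15
After 9 (month_end (apply 3% monthly interest)): balance=$1254.69 total_interest=$154.69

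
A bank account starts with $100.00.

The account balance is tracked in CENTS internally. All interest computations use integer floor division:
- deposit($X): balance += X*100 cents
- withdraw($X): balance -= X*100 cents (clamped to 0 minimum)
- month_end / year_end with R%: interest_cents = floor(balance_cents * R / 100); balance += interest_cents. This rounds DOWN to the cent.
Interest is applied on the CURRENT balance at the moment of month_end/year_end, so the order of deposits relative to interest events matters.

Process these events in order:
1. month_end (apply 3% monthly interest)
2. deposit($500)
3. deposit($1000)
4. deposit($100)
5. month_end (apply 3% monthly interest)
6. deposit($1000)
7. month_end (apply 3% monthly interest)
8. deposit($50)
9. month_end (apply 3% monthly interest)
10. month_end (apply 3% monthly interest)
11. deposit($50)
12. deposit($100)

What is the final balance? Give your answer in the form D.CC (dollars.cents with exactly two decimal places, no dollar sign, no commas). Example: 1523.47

Answer: 3212.50

Derivation:
After 1 (month_end (apply 3% monthly interest)): balance=$103.00 total_interest=$3.00
After 2 (deposit($500)): balance=$603.00 total_interest=$3.00
After 3 (deposit($1000)): balance=$1603.00 total_interest=$3.00
After 4 (deposit($100)): balance=$1703.00 total_interest=$3.00
After 5 (month_end (apply 3% monthly interest)): balance=$1754.09 total_interest=$54.09
After 6 (deposit($1000)): balance=$2754.09 total_interest=$54.09
After 7 (month_end (apply 3% monthly interest)): balance=$2836.71 total_interest=$136.71
After 8 (deposit($50)): balance=$2886.71 total_interest=$136.71
After 9 (month_end (apply 3% monthly interest)): balance=$2973.31 total_interest=$223.31
After 10 (month_end (apply 3% monthly interest)): balance=$3062.50 total_interest=$312.50
After 11 (deposit($50)): balance=$3112.50 total_interest=$312.50
After 12 (deposit($100)): balance=$3212.50 total_interest=$312.50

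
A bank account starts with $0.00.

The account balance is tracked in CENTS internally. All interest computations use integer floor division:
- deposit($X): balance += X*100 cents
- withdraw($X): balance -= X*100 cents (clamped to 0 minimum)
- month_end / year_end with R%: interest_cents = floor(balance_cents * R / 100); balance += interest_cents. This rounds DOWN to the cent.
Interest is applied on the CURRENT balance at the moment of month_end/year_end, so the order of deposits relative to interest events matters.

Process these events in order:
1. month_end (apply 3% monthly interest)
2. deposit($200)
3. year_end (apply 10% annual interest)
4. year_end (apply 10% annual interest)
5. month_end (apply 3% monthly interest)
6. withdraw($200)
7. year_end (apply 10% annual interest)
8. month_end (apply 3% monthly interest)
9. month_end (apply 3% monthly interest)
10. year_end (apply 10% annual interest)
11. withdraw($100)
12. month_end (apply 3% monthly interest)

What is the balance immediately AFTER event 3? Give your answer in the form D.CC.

Answer: 220.00

Derivation:
After 1 (month_end (apply 3% monthly interest)): balance=$0.00 total_interest=$0.00
After 2 (deposit($200)): balance=$200.00 total_interest=$0.00
After 3 (year_end (apply 10% annual interest)): balance=$220.00 total_interest=$20.00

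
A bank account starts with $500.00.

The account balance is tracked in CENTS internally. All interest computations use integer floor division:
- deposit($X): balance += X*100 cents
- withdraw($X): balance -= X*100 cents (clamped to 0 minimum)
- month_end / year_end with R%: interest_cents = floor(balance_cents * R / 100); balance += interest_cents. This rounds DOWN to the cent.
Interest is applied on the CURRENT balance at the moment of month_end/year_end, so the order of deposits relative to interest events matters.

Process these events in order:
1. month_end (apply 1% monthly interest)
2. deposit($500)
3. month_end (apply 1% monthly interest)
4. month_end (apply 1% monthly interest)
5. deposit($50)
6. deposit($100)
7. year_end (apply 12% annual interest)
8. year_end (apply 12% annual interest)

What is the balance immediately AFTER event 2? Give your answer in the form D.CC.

After 1 (month_end (apply 1% monthly interest)): balance=$505.00 total_interest=$5.00
After 2 (deposit($500)): balance=$1005.00 total_interest=$5.00

Answer: 1005.00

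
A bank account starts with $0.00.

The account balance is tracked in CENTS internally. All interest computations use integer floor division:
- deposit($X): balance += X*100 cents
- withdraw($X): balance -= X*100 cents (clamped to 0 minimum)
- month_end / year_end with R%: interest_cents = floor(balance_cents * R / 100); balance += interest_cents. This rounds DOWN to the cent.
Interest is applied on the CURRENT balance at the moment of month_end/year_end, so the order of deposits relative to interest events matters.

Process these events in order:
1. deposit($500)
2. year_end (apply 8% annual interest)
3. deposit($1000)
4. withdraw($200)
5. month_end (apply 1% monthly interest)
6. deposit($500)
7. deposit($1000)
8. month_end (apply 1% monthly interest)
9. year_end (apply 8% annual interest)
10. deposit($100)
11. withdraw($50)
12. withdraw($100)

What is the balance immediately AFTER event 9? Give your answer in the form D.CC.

Answer: 3112.48

Derivation:
After 1 (deposit($500)): balance=$500.00 total_interest=$0.00
After 2 (year_end (apply 8% annual interest)): balance=$540.00 total_interest=$40.00
After 3 (deposit($1000)): balance=$1540.00 total_interest=$40.00
After 4 (withdraw($200)): balance=$1340.00 total_interest=$40.00
After 5 (month_end (apply 1% monthly interest)): balance=$1353.40 total_interest=$53.40
After 6 (deposit($500)): balance=$1853.40 total_interest=$53.40
After 7 (deposit($1000)): balance=$2853.40 total_interest=$53.40
After 8 (month_end (apply 1% monthly interest)): balance=$2881.93 total_interest=$81.93
After 9 (year_end (apply 8% annual interest)): balance=$3112.48 total_interest=$312.48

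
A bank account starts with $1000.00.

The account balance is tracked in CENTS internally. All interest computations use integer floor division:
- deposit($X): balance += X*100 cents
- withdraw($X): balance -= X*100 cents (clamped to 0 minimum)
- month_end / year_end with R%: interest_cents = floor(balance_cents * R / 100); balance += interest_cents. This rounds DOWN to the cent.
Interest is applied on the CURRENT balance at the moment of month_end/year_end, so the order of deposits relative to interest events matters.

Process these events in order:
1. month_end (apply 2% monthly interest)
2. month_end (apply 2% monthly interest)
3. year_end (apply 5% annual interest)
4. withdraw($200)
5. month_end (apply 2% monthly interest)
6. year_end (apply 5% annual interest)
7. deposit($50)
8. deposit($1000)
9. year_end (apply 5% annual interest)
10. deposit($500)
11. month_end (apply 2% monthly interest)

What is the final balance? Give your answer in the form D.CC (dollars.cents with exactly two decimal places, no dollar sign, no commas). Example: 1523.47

Answer: 2658.17

Derivation:
After 1 (month_end (apply 2% monthly interest)): balance=$1020.00 total_interest=$20.00
After 2 (month_end (apply 2% monthly interest)): balance=$1040.40 total_interest=$40.40
After 3 (year_end (apply 5% annual interest)): balance=$1092.42 total_interest=$92.42
After 4 (withdraw($200)): balance=$892.42 total_interest=$92.42
After 5 (month_end (apply 2% monthly interest)): balance=$910.26 total_interest=$110.26
After 6 (year_end (apply 5% annual interest)): balance=$955.77 total_interest=$155.77
After 7 (deposit($50)): balance=$1005.77 total_interest=$155.77
After 8 (deposit($1000)): balance=$2005.77 total_interest=$155.77
After 9 (year_end (apply 5% annual interest)): balance=$2106.05 total_interest=$256.05
After 10 (deposit($500)): balance=$2606.05 total_interest=$256.05
After 11 (month_end (apply 2% monthly interest)): balance=$2658.17 total_interest=$308.17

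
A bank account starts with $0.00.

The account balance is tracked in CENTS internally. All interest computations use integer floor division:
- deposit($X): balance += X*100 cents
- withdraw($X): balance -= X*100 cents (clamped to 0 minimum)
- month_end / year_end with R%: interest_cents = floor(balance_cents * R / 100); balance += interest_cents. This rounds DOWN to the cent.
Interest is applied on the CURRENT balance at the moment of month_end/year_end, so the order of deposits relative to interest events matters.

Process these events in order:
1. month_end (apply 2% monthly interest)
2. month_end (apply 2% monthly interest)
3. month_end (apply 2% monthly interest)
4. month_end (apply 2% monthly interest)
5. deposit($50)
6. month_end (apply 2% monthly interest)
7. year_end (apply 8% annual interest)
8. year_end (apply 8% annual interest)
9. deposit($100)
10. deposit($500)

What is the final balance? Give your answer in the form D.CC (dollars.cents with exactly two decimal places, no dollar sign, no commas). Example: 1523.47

After 1 (month_end (apply 2% monthly interest)): balance=$0.00 total_interest=$0.00
After 2 (month_end (apply 2% monthly interest)): balance=$0.00 total_interest=$0.00
After 3 (month_end (apply 2% monthly interest)): balance=$0.00 total_interest=$0.00
After 4 (month_end (apply 2% monthly interest)): balance=$0.00 total_interest=$0.00
After 5 (deposit($50)): balance=$50.00 total_interest=$0.00
After 6 (month_end (apply 2% monthly interest)): balance=$51.00 total_interest=$1.00
After 7 (year_end (apply 8% annual interest)): balance=$55.08 total_interest=$5.08
After 8 (year_end (apply 8% annual interest)): balance=$59.48 total_interest=$9.48
After 9 (deposit($100)): balance=$159.48 total_interest=$9.48
After 10 (deposit($500)): balance=$659.48 total_interest=$9.48

Answer: 659.48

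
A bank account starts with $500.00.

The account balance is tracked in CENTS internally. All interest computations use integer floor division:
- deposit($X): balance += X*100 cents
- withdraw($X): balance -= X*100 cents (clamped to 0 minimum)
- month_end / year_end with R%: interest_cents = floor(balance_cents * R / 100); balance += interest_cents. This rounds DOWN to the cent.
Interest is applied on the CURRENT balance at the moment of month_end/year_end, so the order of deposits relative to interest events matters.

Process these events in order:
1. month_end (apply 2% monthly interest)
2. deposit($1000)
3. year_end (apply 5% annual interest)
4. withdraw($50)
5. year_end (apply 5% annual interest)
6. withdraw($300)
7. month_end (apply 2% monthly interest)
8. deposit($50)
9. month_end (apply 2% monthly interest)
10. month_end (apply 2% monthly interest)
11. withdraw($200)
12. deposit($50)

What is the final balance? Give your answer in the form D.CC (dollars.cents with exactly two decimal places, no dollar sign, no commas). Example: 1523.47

After 1 (month_end (apply 2% monthly interest)): balance=$510.00 total_interest=$10.00
After 2 (deposit($1000)): balance=$1510.00 total_interest=$10.00
After 3 (year_end (apply 5% annual interest)): balance=$1585.50 total_interest=$85.50
After 4 (withdraw($50)): balance=$1535.50 total_interest=$85.50
After 5 (year_end (apply 5% annual interest)): balance=$1612.27 total_interest=$162.27
After 6 (withdraw($300)): balance=$1312.27 total_interest=$162.27
After 7 (month_end (apply 2% monthly interest)): balance=$1338.51 total_interest=$188.51
After 8 (deposit($50)): balance=$1388.51 total_interest=$188.51
After 9 (month_end (apply 2% monthly interest)): balance=$1416.28 total_interest=$216.28
After 10 (month_end (apply 2% monthly interest)): balance=$1444.60 total_interest=$244.60
After 11 (withdraw($200)): balance=$1244.60 total_interest=$244.60
After 12 (deposit($50)): balance=$1294.60 total_interest=$244.60

Answer: 1294.60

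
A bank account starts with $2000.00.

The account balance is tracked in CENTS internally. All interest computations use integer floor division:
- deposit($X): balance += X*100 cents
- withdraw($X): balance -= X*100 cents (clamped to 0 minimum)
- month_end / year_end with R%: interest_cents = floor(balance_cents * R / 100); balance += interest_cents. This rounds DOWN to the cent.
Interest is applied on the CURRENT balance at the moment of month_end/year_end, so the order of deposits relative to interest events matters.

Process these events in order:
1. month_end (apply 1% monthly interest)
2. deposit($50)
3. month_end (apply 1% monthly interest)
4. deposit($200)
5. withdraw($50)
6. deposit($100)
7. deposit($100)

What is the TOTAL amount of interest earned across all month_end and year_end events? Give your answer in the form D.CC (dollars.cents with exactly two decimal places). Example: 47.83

After 1 (month_end (apply 1% monthly interest)): balance=$2020.00 total_interest=$20.00
After 2 (deposit($50)): balance=$2070.00 total_interest=$20.00
After 3 (month_end (apply 1% monthly interest)): balance=$2090.70 total_interest=$40.70
After 4 (deposit($200)): balance=$2290.70 total_interest=$40.70
After 5 (withdraw($50)): balance=$2240.70 total_interest=$40.70
After 6 (deposit($100)): balance=$2340.70 total_interest=$40.70
After 7 (deposit($100)): balance=$2440.70 total_interest=$40.70

Answer: 40.70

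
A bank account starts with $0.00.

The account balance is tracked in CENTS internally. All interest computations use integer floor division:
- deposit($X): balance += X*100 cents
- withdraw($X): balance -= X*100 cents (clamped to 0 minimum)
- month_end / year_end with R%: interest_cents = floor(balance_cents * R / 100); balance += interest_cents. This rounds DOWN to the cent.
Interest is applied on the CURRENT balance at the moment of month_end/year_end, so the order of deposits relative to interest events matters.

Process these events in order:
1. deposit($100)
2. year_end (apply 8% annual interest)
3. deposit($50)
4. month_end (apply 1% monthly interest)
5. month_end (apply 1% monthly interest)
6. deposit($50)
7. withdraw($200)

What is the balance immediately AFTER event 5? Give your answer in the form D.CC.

Answer: 161.17

Derivation:
After 1 (deposit($100)): balance=$100.00 total_interest=$0.00
After 2 (year_end (apply 8% annual interest)): balance=$108.00 total_interest=$8.00
After 3 (deposit($50)): balance=$158.00 total_interest=$8.00
After 4 (month_end (apply 1% monthly interest)): balance=$159.58 total_interest=$9.58
After 5 (month_end (apply 1% monthly interest)): balance=$161.17 total_interest=$11.17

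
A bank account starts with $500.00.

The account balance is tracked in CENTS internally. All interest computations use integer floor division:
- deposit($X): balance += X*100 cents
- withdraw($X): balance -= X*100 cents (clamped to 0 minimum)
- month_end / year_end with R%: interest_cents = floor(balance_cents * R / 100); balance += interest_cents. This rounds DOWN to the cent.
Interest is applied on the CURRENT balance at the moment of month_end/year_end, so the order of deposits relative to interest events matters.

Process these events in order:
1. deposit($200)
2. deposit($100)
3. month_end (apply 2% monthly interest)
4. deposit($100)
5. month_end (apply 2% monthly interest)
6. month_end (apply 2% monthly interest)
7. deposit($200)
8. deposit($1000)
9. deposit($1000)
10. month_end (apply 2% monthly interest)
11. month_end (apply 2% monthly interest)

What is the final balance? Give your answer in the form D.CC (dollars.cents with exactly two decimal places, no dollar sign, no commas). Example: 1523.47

After 1 (deposit($200)): balance=$700.00 total_interest=$0.00
After 2 (deposit($100)): balance=$800.00 total_interest=$0.00
After 3 (month_end (apply 2% monthly interest)): balance=$816.00 total_interest=$16.00
After 4 (deposit($100)): balance=$916.00 total_interest=$16.00
After 5 (month_end (apply 2% monthly interest)): balance=$934.32 total_interest=$34.32
After 6 (month_end (apply 2% monthly interest)): balance=$953.00 total_interest=$53.00
After 7 (deposit($200)): balance=$1153.00 total_interest=$53.00
After 8 (deposit($1000)): balance=$2153.00 total_interest=$53.00
After 9 (deposit($1000)): balance=$3153.00 total_interest=$53.00
After 10 (month_end (apply 2% monthly interest)): balance=$3216.06 total_interest=$116.06
After 11 (month_end (apply 2% monthly interest)): balance=$3280.38 total_interest=$180.38

Answer: 3280.38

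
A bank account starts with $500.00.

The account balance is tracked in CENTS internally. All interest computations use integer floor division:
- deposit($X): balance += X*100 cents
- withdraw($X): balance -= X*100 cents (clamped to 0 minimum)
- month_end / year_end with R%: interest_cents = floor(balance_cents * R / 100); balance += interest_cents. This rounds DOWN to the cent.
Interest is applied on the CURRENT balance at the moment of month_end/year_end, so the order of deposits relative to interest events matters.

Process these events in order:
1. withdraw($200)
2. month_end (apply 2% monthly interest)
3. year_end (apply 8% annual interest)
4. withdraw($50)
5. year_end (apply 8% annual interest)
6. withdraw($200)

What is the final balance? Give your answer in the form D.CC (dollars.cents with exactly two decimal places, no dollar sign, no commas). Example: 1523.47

After 1 (withdraw($200)): balance=$300.00 total_interest=$0.00
After 2 (month_end (apply 2% monthly interest)): balance=$306.00 total_interest=$6.00
After 3 (year_end (apply 8% annual interest)): balance=$330.48 total_interest=$30.48
After 4 (withdraw($50)): balance=$280.48 total_interest=$30.48
After 5 (year_end (apply 8% annual interest)): balance=$302.91 total_interest=$52.91
After 6 (withdraw($200)): balance=$102.91 total_interest=$52.91

Answer: 102.91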